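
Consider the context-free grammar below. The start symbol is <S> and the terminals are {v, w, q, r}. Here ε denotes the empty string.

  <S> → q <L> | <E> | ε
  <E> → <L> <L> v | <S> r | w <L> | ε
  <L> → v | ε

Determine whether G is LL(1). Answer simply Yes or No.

FIRST(<S>) = {ε, q, r, v, w}
FIRST(<E>) = {ε, q, r, v, w}
FIRST(<L>) = {ε, v}
FOLLOW(<S>) = {$, r}
FOLLOW(<E>) = {$, r}
FOLLOW(<L>) = {$, r, v}
Cell M[<E>, r] receives both <E> → <S> r and <E> → ε — the grammar is not LL(1).

No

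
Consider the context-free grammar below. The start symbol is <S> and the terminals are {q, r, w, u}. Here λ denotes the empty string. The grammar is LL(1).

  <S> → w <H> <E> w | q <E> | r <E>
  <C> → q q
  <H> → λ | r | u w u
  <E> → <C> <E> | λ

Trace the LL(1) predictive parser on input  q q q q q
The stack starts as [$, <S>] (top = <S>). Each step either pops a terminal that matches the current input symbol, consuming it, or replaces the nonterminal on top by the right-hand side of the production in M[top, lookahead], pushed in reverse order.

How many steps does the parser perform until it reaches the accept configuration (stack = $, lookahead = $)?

step 1: stack=$ <S>  input=q q q q q $  — expand <S> → q <E>
step 2: stack=$ <E> q  input=q q q q q $  — match q
step 3: stack=$ <E>  input=q q q q $  — expand <E> → <C> <E>
step 4: stack=$ <E> <C>  input=q q q q $  — expand <C> → q q
step 5: stack=$ <E> q q  input=q q q q $  — match q
step 6: stack=$ <E> q  input=q q q $  — match q
step 7: stack=$ <E>  input=q q $  — expand <E> → <C> <E>
step 8: stack=$ <E> <C>  input=q q $  — expand <C> → q q
step 9: stack=$ <E> q q  input=q q $  — match q
step 10: stack=$ <E> q  input=q $  — match q
step 11: stack=$ <E>  input=$  — expand <E> → λ
Accept reached after 11 steps.

11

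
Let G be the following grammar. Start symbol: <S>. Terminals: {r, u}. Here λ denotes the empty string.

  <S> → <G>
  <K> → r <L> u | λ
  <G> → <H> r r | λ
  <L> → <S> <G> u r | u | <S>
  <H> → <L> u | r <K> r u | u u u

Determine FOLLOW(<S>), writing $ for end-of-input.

FIRST(<K>): from <K>→r <L> u we get {r}; from <K>→λ we get {λ}. So FIRST(<K>) = {λ, r}.
FIRST(<S>): from <S>→<G> we get {λ, r, u}. So FIRST(<S>) = {λ, r, u}.
FIRST(<G>): from <G>→<H> r r we get {r, u}; from <G>→λ we get {λ}. So FIRST(<G>) = {λ, r, u}.
FIRST(<L>): from <L>→<S> <G> u r we get {r, u}; from <L>→u we get {u}; from <L>→<S> we get {λ, r, u}. So FIRST(<L>) = {λ, r, u}.
FIRST(<H>): from <H>→<L> u we get {r, u}; from <H>→r <K> r u we get {r}; from <H>→u u u we get {u}. So FIRST(<H>) = {r, u}.
FOLLOW(<S>) includes $ since <S> is the start symbol.
FOLLOW(<K>): in <H>→r <K> r u, <K> is followed by r u with FIRST {r}. Thus FOLLOW(<K>) = {r}.
FOLLOW(<L>): in <K>→r <L> u, <L> is followed by u with FIRST {u}; in <H>→<L> u, <L> is followed by u with FIRST {u}. Thus FOLLOW(<L>) = {u}.
FOLLOW(<S>): in <L>→<S> <G> u r, <S> is followed by <G> u r with FIRST {r, u}; in <L>→<S>, the suffix after <S> is empty, so FOLLOW(<S>) ⊇ FOLLOW(<L>) = {u}. Thus FOLLOW(<S>) = {$, r, u}.
FOLLOW(<G>): in <S>→<G>, the suffix after <G> is empty, so FOLLOW(<G>) ⊇ FOLLOW(<S>) = {$, r, u}; in <L>→<S> <G> u r, <G> is followed by u r with FIRST {u}. Thus FOLLOW(<G>) = {$, r, u}.
FOLLOW(<H>): in <G>→<H> r r, <H> is followed by r r with FIRST {r}. Thus FOLLOW(<H>) = {r}.

{$, r, u}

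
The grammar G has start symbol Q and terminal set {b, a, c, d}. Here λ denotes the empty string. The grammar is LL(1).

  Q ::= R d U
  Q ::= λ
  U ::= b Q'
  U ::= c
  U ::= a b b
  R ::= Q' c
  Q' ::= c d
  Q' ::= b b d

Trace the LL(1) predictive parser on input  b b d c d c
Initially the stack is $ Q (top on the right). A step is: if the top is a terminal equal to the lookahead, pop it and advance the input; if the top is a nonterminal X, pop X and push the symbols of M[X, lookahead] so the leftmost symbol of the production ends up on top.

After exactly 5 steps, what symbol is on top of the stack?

d

     Stack          Input          Action
  1  $ Q            b b d c d c $  expand Q ::= R d U
  2  $ U d R        b b d c d c $  expand R ::= Q' c
  3  $ U d c Q'     b b d c d c $  expand Q' ::= b b d
  4  $ U d c d b b  b b d c d c $  match b
  5  $ U d c d b    b d c d c $    match b
Stack after step 5: $ U d c d (top = d).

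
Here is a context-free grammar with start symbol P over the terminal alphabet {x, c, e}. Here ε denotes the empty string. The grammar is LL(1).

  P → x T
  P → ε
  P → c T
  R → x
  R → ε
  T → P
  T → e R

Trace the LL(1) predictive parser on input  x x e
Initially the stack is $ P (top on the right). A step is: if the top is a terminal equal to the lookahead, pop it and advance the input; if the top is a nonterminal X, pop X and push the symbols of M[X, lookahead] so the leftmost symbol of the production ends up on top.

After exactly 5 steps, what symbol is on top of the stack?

     Stack  Input    Action
  1  $ P    x x e $  expand P → x T
  2  $ T x  x x e $  match x
  3  $ T    x e $    expand T → P
  4  $ P    x e $    expand P → x T
  5  $ T x  x e $    match x
Stack after step 5: $ T (top = T).

T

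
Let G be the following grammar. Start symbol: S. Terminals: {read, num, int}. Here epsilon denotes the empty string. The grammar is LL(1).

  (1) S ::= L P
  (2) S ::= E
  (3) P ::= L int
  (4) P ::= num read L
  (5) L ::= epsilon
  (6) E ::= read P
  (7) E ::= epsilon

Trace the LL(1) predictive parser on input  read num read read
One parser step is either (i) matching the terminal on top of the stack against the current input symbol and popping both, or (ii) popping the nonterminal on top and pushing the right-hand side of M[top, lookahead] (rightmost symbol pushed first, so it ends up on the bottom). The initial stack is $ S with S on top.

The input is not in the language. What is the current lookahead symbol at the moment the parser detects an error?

read

step 1: stack=$ S  input=read num read read $  — expand S ::= E
step 2: stack=$ E  input=read num read read $  — expand E ::= read P
step 3: stack=$ P read  input=read num read read $  — match read
step 4: stack=$ P  input=num read read $  — expand P ::= num read L
step 5: stack=$ L read num  input=num read read $  — match num
step 6: stack=$ L read  input=read read $  — match read
step 7: stack=$ L  input=read $  — error: M[L, read] is empty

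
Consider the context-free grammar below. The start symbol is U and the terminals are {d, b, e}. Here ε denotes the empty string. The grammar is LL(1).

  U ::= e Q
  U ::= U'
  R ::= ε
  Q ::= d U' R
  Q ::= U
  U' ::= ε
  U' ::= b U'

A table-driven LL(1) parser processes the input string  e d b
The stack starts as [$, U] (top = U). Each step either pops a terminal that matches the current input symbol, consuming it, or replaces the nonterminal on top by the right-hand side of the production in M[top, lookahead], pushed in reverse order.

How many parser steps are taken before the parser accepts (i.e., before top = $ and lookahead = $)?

     Stack     Input    Action
  1  $ U       e d b $  expand U ::= e Q
  2  $ Q e     e d b $  match e
  3  $ Q       d b $    expand Q ::= d U' R
  4  $ R U' d  d b $    match d
  5  $ R U'    b $      expand U' ::= b U'
  6  $ R U' b  b $      match b
  7  $ R U'    $        expand U' ::= ε
  8  $ R       $        expand R ::= ε
Accept reached after 8 steps.

8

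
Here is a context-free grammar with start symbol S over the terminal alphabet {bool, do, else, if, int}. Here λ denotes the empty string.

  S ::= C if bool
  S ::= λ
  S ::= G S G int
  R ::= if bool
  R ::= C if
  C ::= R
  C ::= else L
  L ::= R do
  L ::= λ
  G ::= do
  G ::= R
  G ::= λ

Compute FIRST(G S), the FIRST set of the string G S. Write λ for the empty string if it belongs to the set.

{λ, do, else, if, int}

FIRST(S): from S::=C if bool we get {else, if}; from S::=λ we get {λ}; from S::=G S G int we get {do, else, if, int}. So FIRST(S) = {λ, do, else, if, int}.
FIRST(R): from R::=if bool we get {if}; from R::=C if we get {else, if}. So FIRST(R) = {else, if}.
FIRST(C): from C::=R we get {else, if}; from C::=else L we get {else}. So FIRST(C) = {else, if}.
FIRST(L): from L::=R do we get {else, if}; from L::=λ we get {λ}. So FIRST(L) = {λ, else, if}.
FIRST(G): from G::=do we get {do}; from G::=R we get {else, if}; from G::=λ we get {λ}. So FIRST(G) = {λ, do, else, if}.
FIRST(G S): take FIRST of each symbol in turn, carrying on past any symbol whose FIRST contains λ; result {λ, do, else, if, int}.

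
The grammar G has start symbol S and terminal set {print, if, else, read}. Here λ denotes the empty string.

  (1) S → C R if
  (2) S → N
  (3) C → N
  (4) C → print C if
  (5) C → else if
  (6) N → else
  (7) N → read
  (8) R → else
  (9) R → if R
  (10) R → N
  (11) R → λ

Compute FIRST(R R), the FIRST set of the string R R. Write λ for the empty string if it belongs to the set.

{λ, else, if, read}

FIRST(N): from N→else we get {else}; from N→read we get {read}. So FIRST(N) = {else, read}.
FIRST(C): from C→N we get {else, read}; from C→print C if we get {print}; from C→else if we get {else}. So FIRST(C) = {else, print, read}.
FIRST(R): from R→else we get {else}; from R→if R we get {if}; from R→N we get {else, read}; from R→λ we get {λ}. So FIRST(R) = {λ, else, if, read}.
FIRST(S): from S→C R if we get {else, print, read}; from S→N we get {else, read}. So FIRST(S) = {else, print, read}.
FIRST(R R): take FIRST of each symbol in turn, carrying on past any symbol whose FIRST contains λ; result {λ, else, if, read}.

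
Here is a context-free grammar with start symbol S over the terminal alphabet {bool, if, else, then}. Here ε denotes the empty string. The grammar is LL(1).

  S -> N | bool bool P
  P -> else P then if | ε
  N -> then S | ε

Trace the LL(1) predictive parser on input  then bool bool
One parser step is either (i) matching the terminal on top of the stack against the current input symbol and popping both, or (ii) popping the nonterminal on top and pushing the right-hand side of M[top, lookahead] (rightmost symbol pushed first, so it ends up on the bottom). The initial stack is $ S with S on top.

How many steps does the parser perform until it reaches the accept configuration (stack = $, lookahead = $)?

7

step 1: stack=$ S  input=then bool bool $  — expand S -> N
step 2: stack=$ N  input=then bool bool $  — expand N -> then S
step 3: stack=$ S then  input=then bool bool $  — match then
step 4: stack=$ S  input=bool bool $  — expand S -> bool bool P
step 5: stack=$ P bool bool  input=bool bool $  — match bool
step 6: stack=$ P bool  input=bool $  — match bool
step 7: stack=$ P  input=$  — expand P -> ε
Accept reached after 7 steps.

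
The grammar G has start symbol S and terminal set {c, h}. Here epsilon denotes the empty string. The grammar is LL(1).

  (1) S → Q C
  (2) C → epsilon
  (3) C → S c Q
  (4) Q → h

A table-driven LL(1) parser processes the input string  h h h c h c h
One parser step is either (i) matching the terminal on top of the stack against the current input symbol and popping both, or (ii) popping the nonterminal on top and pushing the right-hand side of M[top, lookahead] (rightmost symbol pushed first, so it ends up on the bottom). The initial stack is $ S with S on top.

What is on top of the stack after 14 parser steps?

      Stack          Input            Action
   1  $ S            h h h c h c h $  expand S → Q C
   2  $ C Q          h h h c h c h $  expand Q → h
   3  $ C h          h h h c h c h $  match h
   4  $ C            h h c h c h $    expand C → S c Q
   5  $ Q c S        h h c h c h $    expand S → Q C
   6  $ Q c C Q      h h c h c h $    expand Q → h
   7  $ Q c C h      h h c h c h $    match h
   8  $ Q c C        h c h c h $      expand C → S c Q
   9  $ Q c Q c S    h c h c h $      expand S → Q C
  10  $ Q c Q c C Q  h c h c h $      expand Q → h
  11  $ Q c Q c C h  h c h c h $      match h
  12  $ Q c Q c C    c h c h $        expand C → epsilon
  13  $ Q c Q c      c h c h $        match c
  14  $ Q c Q        h c h $          expand Q → h
Stack after step 14: $ Q c h (top = h).

h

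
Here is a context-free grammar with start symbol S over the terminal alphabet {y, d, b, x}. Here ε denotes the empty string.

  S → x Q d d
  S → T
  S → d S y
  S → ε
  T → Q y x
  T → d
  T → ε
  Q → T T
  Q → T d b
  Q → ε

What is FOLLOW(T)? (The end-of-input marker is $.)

FIRST(S) = {ε, d, x, y}  (via T)
FIRST(T) = {ε, d, y}  (via Q y x)
FIRST(Q) = {ε, d, y}  (via T T, T d b)
FOLLOW(S) includes $ since S is the start symbol.
FOLLOW(S): in S→d S y, S is followed by y with FIRST {y}. Thus FOLLOW(S) = {$, y}.
FOLLOW(Q): in S→x Q d d, Q is followed by d d with FIRST {d}; in T→Q y x, Q is followed by y x with FIRST {y}. Thus FOLLOW(Q) = {d, y}.
FOLLOW(T): in S→T, the suffix after T is empty, so FOLLOW(T) ⊇ FOLLOW(S) = {$, y}; in Q→T T (occurrence 1), T is followed by T with FIRST {ε, d, y}; in Q→T T (occurrence 1), the suffix after T is nullable, so FOLLOW(T) ⊇ FOLLOW(Q) = {d, y}; in Q→T T (occurrence 2), the suffix after T is empty, so FOLLOW(T) ⊇ FOLLOW(Q) = {d, y}; in Q→T d b, T is followed by d b with FIRST {d}. Thus FOLLOW(T) = {$, d, y}.

{$, d, y}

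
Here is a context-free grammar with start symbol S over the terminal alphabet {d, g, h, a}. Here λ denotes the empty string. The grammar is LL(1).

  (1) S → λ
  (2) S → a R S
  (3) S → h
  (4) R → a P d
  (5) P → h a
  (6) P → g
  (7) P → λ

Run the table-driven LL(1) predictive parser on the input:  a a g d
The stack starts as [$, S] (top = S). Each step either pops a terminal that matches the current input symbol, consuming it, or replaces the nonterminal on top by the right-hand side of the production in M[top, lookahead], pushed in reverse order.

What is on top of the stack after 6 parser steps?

d

     Stack      Input      Action
  1  $ S        a a g d $  expand S → a R S
  2  $ S R a    a a g d $  match a
  3  $ S R      a g d $    expand R → a P d
  4  $ S d P a  a g d $    match a
  5  $ S d P    g d $      expand P → g
  6  $ S d g    g d $      match g
Stack after step 6: $ S d (top = d).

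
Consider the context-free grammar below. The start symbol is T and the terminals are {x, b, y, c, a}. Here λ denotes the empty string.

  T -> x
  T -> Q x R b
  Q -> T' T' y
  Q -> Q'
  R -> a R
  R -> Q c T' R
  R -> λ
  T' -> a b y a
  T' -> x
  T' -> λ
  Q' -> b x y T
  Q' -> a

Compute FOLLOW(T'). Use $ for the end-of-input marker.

FIRST(T'): from T'->a b y a we get {a}; from T'->x we get {x}; from T'->λ we get {λ}. So FIRST(T') = {λ, a, x}.
FIRST(Q'): from Q'->b x y T we get {b}; from Q'->a we get {a}. So FIRST(Q') = {a, b}.
FIRST(Q): from Q->T' T' y we get {a, x, y}; from Q->Q' we get {a, b}. So FIRST(Q) = {a, b, x, y}.
FIRST(T): from T->x we get {x}; from T->Q x R b we get {a, b, x, y}. So FIRST(T) = {a, b, x, y}.
FIRST(R): from R->a R we get {a}; from R->Q c T' R we get {a, b, x, y}; from R->λ we get {λ}. So FIRST(R) = {λ, a, b, x, y}.
FOLLOW(T) includes $ since T is the start symbol.
FOLLOW(Q): in T->Q x R b, Q is followed by x R b with FIRST {x}; in R->Q c T' R, Q is followed by c T' R with FIRST {c}. Thus FOLLOW(Q) = {c, x}.
FOLLOW(R): in T->Q x R b, R is followed by b with FIRST {b}; in R->a R, the suffix after R is empty (adds nothing new); in R->Q c T' R, the suffix after R is empty (adds nothing new). Thus FOLLOW(R) = {b}.
FOLLOW(T'): in Q->T' T' y (occurrence 1), T' is followed by T' y with FIRST {a, x, y}; in Q->T' T' y (occurrence 2), T' is followed by y with FIRST {y}; in R->Q c T' R, T' is followed by R with FIRST {λ, a, b, x, y}; in R->Q c T' R, the suffix after T' is nullable, so FOLLOW(T') ⊇ FOLLOW(R) = {b}. Thus FOLLOW(T') = {a, b, x, y}.
FOLLOW(Q'): in Q->Q', the suffix after Q' is empty, so FOLLOW(Q') ⊇ FOLLOW(Q) = {c, x}. Thus FOLLOW(Q') = {c, x}.
FOLLOW(T): in Q'->b x y T, the suffix after T is empty, so FOLLOW(T) ⊇ FOLLOW(Q') = {c, x}. Thus FOLLOW(T) = {$, c, x}.

{a, b, x, y}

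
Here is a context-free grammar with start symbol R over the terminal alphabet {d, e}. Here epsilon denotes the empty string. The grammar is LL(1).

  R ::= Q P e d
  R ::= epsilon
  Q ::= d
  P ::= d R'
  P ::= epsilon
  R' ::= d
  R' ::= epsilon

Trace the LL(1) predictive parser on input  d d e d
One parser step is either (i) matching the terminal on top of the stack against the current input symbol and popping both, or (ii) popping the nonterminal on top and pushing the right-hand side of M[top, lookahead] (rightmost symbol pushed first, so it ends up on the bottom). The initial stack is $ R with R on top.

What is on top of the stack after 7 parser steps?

d

     Stack       Input      Action
  1  $ R         d d e d $  expand R ::= Q P e d
  2  $ d e P Q   d d e d $  expand Q ::= d
  3  $ d e P d   d d e d $  match d
  4  $ d e P     d e d $    expand P ::= d R'
  5  $ d e R' d  d e d $    match d
  6  $ d e R'    e d $      expand R' ::= epsilon
  7  $ d e       e d $      match e
Stack after step 7: $ d (top = d).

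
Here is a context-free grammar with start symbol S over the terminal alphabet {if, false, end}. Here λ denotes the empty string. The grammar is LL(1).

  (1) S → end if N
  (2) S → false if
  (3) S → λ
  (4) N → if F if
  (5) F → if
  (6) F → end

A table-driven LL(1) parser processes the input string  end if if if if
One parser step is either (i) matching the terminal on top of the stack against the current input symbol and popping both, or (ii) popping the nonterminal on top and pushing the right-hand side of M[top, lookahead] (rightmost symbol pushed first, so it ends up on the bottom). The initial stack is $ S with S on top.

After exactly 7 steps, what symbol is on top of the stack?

if

step 1: stack=$ S  input=end if if if if $  — expand S → end if N
step 2: stack=$ N if end  input=end if if if if $  — match end
step 3: stack=$ N if  input=if if if if $  — match if
step 4: stack=$ N  input=if if if $  — expand N → if F if
step 5: stack=$ if F if  input=if if if $  — match if
step 6: stack=$ if F  input=if if $  — expand F → if
step 7: stack=$ if if  input=if if $  — match if
Stack after step 7: $ if (top = if).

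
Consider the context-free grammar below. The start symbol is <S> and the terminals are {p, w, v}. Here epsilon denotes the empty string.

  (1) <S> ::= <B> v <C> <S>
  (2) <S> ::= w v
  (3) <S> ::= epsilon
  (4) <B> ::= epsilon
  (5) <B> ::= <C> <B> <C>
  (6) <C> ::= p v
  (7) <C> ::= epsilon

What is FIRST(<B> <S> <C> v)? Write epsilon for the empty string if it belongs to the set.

{p, v, w}

FIRST(<C>) = {epsilon, p}
FIRST(<B>) = {epsilon, p}  (via <C> <B> <C>)
FIRST(<S>) = {epsilon, p, v, w}  (via <B> v <C> <S>)
FIRST(<B> <S> <C> v): take FIRST of each symbol in turn, carrying on past any symbol whose FIRST contains epsilon; result {p, v, w}.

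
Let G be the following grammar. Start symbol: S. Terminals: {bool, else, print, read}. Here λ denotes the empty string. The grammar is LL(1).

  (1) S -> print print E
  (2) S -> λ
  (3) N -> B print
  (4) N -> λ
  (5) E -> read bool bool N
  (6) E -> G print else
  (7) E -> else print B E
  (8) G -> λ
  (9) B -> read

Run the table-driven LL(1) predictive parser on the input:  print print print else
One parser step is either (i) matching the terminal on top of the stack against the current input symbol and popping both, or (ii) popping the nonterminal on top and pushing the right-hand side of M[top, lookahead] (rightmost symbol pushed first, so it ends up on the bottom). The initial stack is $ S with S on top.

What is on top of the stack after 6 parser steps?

else

step 1: stack=$ S  input=print print print else $  — expand S -> print print E
step 2: stack=$ E print print  input=print print print else $  — match print
step 3: stack=$ E print  input=print print else $  — match print
step 4: stack=$ E  input=print else $  — expand E -> G print else
step 5: stack=$ else print G  input=print else $  — expand G -> λ
step 6: stack=$ else print  input=print else $  — match print
Stack after step 6: $ else (top = else).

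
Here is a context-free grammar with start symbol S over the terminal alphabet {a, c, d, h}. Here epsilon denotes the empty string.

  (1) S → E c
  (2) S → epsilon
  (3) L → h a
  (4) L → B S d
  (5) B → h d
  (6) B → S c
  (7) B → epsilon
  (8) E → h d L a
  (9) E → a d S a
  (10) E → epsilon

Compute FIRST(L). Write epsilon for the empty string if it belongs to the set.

FIRST(E): from E→h d L a we get {h}; from E→a d S a we get {a}; from E→epsilon we get {epsilon}. So FIRST(E) = {epsilon, a, h}.
FIRST(S): from S→E c we get {a, c, h}; from S→epsilon we get {epsilon}. So FIRST(S) = {epsilon, a, c, h}.
FIRST(B): from B→h d we get {h}; from B→S c we get {a, c, h}; from B→epsilon we get {epsilon}. So FIRST(B) = {epsilon, a, c, h}.
FIRST(L): from L→h a we get {h}; from L→B S d we get {a, c, d, h}. So FIRST(L) = {a, c, d, h}.

{a, c, d, h}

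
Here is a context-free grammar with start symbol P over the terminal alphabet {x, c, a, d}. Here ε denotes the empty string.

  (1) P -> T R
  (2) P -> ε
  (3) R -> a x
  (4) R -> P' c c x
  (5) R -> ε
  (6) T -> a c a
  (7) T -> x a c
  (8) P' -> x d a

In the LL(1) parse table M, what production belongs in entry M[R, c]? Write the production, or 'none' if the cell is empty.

FIRST(T): from T->a c a we get {a}; from T->x a c we get {x}. So FIRST(T) = {a, x}.
FIRST(P'): from P'->x d a we get {x}. So FIRST(P') = {x}.
FIRST(P): from P->T R we get {a, x}; from P->ε we get {ε}. So FIRST(P) = {ε, a, x}.
FIRST(R): from R->a x we get {a}; from R->P' c c x we get {x}; from R->ε we get {ε}. So FIRST(R) = {ε, a, x}.
FOLLOW(P) includes $ since P is the start symbol.
FOLLOW(P): P appears on no right-hand side. Thus FOLLOW(P) = {$}.
FOLLOW(R): in P->T R, the suffix after R is empty, so FOLLOW(R) ⊇ FOLLOW(P) = {$}. Thus FOLLOW(R) = {$}.
For R -> a x: FIRST(a x) = {a}, so it goes in M[R, t] for t ∈ {a}.
For R -> P' c c x: FIRST(P' c c x) = {x}, so it goes in M[R, t] for t ∈ {x}.
For R -> ε: FIRST(ε) = {ε}, so it goes in M[R, t] for t ∈ {}; since ε ∈ FIRST, also for every t ∈ FOLLOW(R) = {$}.
None of these place a production in M[R, c].

none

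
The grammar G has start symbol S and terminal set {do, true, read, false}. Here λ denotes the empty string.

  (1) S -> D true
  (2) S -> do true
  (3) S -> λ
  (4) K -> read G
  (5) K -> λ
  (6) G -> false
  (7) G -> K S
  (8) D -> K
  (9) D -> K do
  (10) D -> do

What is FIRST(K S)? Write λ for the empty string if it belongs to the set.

FIRST(K): from K->read G we get {read}; from K->λ we get {λ}. So FIRST(K) = {λ, read}.
FIRST(D): from D->K we get {λ, read}; from D->K do we get {do, read}; from D->do we get {do}. So FIRST(D) = {λ, do, read}.
FIRST(S): from S->D true we get {do, read, true}; from S->do true we get {do}; from S->λ we get {λ}. So FIRST(S) = {λ, do, read, true}.
FIRST(G): from G->false we get {false}; from G->K S we get {λ, do, read, true}. So FIRST(G) = {λ, do, false, read, true}.
FIRST(K S): take FIRST of each symbol in turn, carrying on past any symbol whose FIRST contains λ; result {λ, do, read, true}.

{λ, do, read, true}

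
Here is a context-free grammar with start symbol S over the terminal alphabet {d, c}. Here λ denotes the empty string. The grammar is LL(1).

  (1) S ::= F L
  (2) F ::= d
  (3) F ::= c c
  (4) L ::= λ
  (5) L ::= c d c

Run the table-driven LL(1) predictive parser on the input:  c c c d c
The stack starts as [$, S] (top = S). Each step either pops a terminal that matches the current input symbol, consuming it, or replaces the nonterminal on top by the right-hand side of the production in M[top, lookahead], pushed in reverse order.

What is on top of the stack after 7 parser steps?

c

step 1: stack=$ S  input=c c c d c $  — expand S ::= F L
step 2: stack=$ L F  input=c c c d c $  — expand F ::= c c
step 3: stack=$ L c c  input=c c c d c $  — match c
step 4: stack=$ L c  input=c c d c $  — match c
step 5: stack=$ L  input=c d c $  — expand L ::= c d c
step 6: stack=$ c d c  input=c d c $  — match c
step 7: stack=$ c d  input=d c $  — match d
Stack after step 7: $ c (top = c).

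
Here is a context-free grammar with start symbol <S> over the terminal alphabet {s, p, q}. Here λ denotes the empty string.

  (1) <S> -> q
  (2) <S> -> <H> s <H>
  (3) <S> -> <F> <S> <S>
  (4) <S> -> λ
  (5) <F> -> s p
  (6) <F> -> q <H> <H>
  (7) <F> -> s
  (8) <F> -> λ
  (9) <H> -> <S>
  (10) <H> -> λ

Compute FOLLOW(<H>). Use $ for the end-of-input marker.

FIRST(<F>) = {λ, q, s}
FIRST(<S>) = {λ, q, s}  (via <H> s <H>, <F> <S> <S>)
FIRST(<H>) = {λ, q, s}  (via <S>)
FOLLOW(<S>) includes $ since <S> is the start symbol.
FOLLOW(<S>): in <S>-><F> <S> <S> (occurrence 1), <S> is followed by <S> with FIRST {λ, q, s}; in <S>-><F> <S> <S> (occurrence 1), the suffix after <S> is nullable (adds nothing new); in <S>-><F> <S> <S> (occurrence 2), the suffix after <S> is empty (adds nothing new); in <H>-><S>, the suffix after <S> is empty, so FOLLOW(<S>) ⊇ FOLLOW(<H>) = {$, q, s}. Thus FOLLOW(<S>) = {$, q, s}.
FOLLOW(<F>): in <S>-><F> <S> <S>, <F> is followed by <S> <S> with FIRST {λ, q, s}; in <S>-><F> <S> <S>, the suffix after <F> is nullable, so FOLLOW(<F>) ⊇ FOLLOW(<S>) = {$, q, s}. Thus FOLLOW(<F>) = {$, q, s}.
FOLLOW(<H>): in <S>-><H> s <H> (occurrence 1), <H> is followed by s <H> with FIRST {s}; in <S>-><H> s <H> (occurrence 2), the suffix after <H> is empty, so FOLLOW(<H>) ⊇ FOLLOW(<S>) = {$, q, s}; in <F>->q <H> <H> (occurrence 1), <H> is followed by <H> with FIRST {λ, q, s}; in <F>->q <H> <H> (occurrence 1), the suffix after <H> is nullable, so FOLLOW(<H>) ⊇ FOLLOW(<F>) = {$, q, s}; in <F>->q <H> <H> (occurrence 2), the suffix after <H> is empty, so FOLLOW(<H>) ⊇ FOLLOW(<F>) = {$, q, s}. Thus FOLLOW(<H>) = {$, q, s}.

{$, q, s}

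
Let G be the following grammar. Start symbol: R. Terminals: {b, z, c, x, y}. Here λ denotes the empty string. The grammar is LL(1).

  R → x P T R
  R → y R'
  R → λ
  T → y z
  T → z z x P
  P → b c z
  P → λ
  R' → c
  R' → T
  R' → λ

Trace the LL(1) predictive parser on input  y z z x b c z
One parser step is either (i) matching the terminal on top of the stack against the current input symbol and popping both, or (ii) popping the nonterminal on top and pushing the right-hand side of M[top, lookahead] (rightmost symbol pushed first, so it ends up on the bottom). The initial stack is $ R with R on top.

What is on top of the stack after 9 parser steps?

     Stack      Input            Action
  1  $ R        y z z x b c z $  expand R → y R'
  2  $ R' y     y z z x b c z $  match y
  3  $ R'       z z x b c z $    expand R' → T
  4  $ T        z z x b c z $    expand T → z z x P
  5  $ P x z z  z z x b c z $    match z
  6  $ P x z    z x b c z $      match z
  7  $ P x      x b c z $        match x
  8  $ P        b c z $          expand P → b c z
  9  $ z c b    b c z $          match b
Stack after step 9: $ z c (top = c).

c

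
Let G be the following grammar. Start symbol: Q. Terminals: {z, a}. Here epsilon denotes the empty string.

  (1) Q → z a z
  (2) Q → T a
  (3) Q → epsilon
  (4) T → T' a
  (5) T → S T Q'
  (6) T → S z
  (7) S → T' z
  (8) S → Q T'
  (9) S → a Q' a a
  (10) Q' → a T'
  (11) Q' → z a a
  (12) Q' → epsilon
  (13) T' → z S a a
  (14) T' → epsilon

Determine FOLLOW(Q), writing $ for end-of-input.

FIRST(Q') = {epsilon, a, z}
FIRST(T') = {epsilon, z}
FIRST(Q) = {epsilon, a, z}  (via T a)
FIRST(S) = {epsilon, a, z}  (via T' z, Q T')
FIRST(T) = {a, z}  (via T' a, S T Q', S z)
FOLLOW(Q) includes $ since Q is the start symbol.
FOLLOW(T): in Q→T a, T is followed by a with FIRST {a}; in T→S T Q', T is followed by Q' with FIRST {epsilon, a, z}; in T→S T Q', the suffix after T is nullable (adds nothing new). Thus FOLLOW(T) = {a, z}.
FOLLOW(S): in T→S T Q', S is followed by T Q' with FIRST {a, z}; in T→S z, S is followed by z with FIRST {z}; in T'→z S a a, S is followed by a a with FIRST {a}. Thus FOLLOW(S) = {a, z}.
FOLLOW(Q): in S→Q T', Q is followed by T' with FIRST {epsilon, z}; in S→Q T', the suffix after Q is nullable, so FOLLOW(Q) ⊇ FOLLOW(S) = {a, z}. Thus FOLLOW(Q) = {$, a, z}.
FOLLOW(Q'): in T→S T Q', the suffix after Q' is empty, so FOLLOW(Q') ⊇ FOLLOW(T) = {a, z}; in S→a Q' a a, Q' is followed by a a with FIRST {a}. Thus FOLLOW(Q') = {a, z}.
FOLLOW(T'): in T→T' a, T' is followed by a with FIRST {a}; in S→T' z, T' is followed by z with FIRST {z}; in S→Q T', the suffix after T' is empty, so FOLLOW(T') ⊇ FOLLOW(S) = {a, z}; in Q'→a T', the suffix after T' is empty, so FOLLOW(T') ⊇ FOLLOW(Q') = {a, z}. Thus FOLLOW(T') = {a, z}.

{$, a, z}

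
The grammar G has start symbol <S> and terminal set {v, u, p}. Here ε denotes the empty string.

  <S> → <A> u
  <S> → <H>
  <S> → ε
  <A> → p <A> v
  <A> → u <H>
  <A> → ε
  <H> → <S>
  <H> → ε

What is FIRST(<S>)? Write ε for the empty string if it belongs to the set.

{ε, p, u}

FIRST(<A>) = {ε, p, u}
FIRST(<S>) = {ε, p, u}  (via <A> u, <H>)
FIRST(<H>) = {ε, p, u}  (via <S>)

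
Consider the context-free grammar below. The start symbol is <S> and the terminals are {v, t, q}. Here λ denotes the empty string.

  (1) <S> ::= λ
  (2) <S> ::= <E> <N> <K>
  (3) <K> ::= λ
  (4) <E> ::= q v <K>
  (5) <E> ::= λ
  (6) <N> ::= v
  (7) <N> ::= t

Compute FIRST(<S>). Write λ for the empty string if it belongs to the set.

FIRST(<K>): from <K>::=λ we get {λ}. So FIRST(<K>) = {λ}.
FIRST(<E>): from <E>::=q v <K> we get {q}; from <E>::=λ we get {λ}. So FIRST(<E>) = {λ, q}.
FIRST(<N>): from <N>::=v we get {v}; from <N>::=t we get {t}. So FIRST(<N>) = {t, v}.
FIRST(<S>): from <S>::=λ we get {λ}; from <S>::=<E> <N> <K> we get {q, t, v}. So FIRST(<S>) = {λ, q, t, v}.

{λ, q, t, v}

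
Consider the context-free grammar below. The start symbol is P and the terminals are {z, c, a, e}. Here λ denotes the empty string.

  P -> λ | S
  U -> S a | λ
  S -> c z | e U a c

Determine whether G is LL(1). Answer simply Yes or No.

Yes

FIRST(P) = {λ, c, e}
FIRST(U) = {λ, c, e}
FIRST(S) = {c, e}
FOLLOW(P) = {$}
FOLLOW(U) = {a}
FOLLOW(S) = {$, a}
Each cell of M receives at most one production.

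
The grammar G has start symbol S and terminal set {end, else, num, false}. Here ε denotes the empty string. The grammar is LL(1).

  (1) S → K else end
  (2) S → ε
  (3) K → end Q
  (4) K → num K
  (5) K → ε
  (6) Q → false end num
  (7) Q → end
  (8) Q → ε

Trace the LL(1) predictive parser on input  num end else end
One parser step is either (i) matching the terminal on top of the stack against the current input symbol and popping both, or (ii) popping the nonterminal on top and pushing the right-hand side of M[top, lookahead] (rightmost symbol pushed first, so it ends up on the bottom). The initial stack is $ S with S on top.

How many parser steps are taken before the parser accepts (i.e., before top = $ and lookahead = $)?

8

     Stack             Input               Action
  1  $ S               num end else end $  expand S → K else end
  2  $ end else K      num end else end $  expand K → num K
  3  $ end else K num  num end else end $  match num
  4  $ end else K      end else end $      expand K → end Q
  5  $ end else Q end  end else end $      match end
  6  $ end else Q      else end $          expand Q → ε
  7  $ end else        else end $          match else
  8  $ end             end $               match end
Accept reached after 8 steps.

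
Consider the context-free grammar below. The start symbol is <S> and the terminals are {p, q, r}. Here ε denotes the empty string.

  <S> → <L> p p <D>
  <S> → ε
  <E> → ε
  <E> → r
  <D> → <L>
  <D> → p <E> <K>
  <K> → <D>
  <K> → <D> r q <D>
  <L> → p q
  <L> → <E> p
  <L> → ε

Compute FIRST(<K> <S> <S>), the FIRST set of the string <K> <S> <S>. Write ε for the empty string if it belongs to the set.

FIRST(<E>) = {ε, r}
FIRST(<L>) = {ε, p, r}  (via <E> p)
FIRST(<S>) = {ε, p, r}  (via <L> p p <D>)
FIRST(<D>) = {ε, p, r}  (via <L>)
FIRST(<K>) = {ε, p, r}  (via <D>, <D> r q <D>)
FIRST(<K> <S> <S>): take FIRST of each symbol in turn, carrying on past any symbol whose FIRST contains ε; result {ε, p, r}.

{ε, p, r}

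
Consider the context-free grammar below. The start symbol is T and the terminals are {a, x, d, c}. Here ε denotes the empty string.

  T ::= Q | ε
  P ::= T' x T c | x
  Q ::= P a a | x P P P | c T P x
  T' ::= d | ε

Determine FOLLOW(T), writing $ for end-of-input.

FIRST(T'): from T'::=d we get {d}; from T'::=ε we get {ε}. So FIRST(T') = {ε, d}.
FIRST(P): from P::=T' x T c we get {d, x}; from P::=x we get {x}. So FIRST(P) = {d, x}.
FIRST(Q): from Q::=P a a we get {d, x}; from Q::=x P P P we get {x}; from Q::=c T P x we get {c}. So FIRST(Q) = {c, d, x}.
FIRST(T): from T::=Q we get {c, d, x}; from T::=ε we get {ε}. So FIRST(T) = {ε, c, d, x}.
FOLLOW(T) includes $ since T is the start symbol.
FOLLOW(T): in P::=T' x T c, T is followed by c with FIRST {c}; in Q::=c T P x, T is followed by P x with FIRST {d, x}. Thus FOLLOW(T) = {$, c, d, x}.
FOLLOW(Q): in T::=Q, the suffix after Q is empty, so FOLLOW(Q) ⊇ FOLLOW(T) = {$, c, d, x}. Thus FOLLOW(Q) = {$, c, d, x}.
FOLLOW(P): in Q::=P a a, P is followed by a a with FIRST {a}; in Q::=x P P P (occurrence 1), P is followed by P P with FIRST {d, x}; in Q::=x P P P (occurrence 2), P is followed by P with FIRST {d, x}; in Q::=x P P P (occurrence 3), the suffix after P is empty, so FOLLOW(P) ⊇ FOLLOW(Q) = {$, c, d, x}; in Q::=c T P x, P is followed by x with FIRST {x}. Thus FOLLOW(P) = {$, a, c, d, x}.
FOLLOW(T'): in P::=T' x T c, T' is followed by x T c with FIRST {x}. Thus FOLLOW(T') = {x}.

{$, c, d, x}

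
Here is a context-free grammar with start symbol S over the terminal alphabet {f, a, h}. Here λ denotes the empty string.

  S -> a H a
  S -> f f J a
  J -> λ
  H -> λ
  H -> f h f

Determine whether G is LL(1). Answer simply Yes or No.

FIRST(S) = {a, f}
FIRST(J) = {λ}
FIRST(H) = {λ, f}
FOLLOW(S) = {$}
FOLLOW(J) = {a}
FOLLOW(H) = {a}
Each cell of M receives at most one production.

Yes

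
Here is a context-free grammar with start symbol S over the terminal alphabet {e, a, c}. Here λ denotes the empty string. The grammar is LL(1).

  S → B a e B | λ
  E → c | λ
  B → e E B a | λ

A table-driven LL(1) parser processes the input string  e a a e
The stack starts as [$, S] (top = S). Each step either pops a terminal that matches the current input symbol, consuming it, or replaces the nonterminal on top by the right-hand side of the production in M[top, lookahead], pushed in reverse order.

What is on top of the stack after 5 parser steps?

step 1: stack=$ S  input=e a a e $  — expand S → B a e B
step 2: stack=$ B e a B  input=e a a e $  — expand B → e E B a
step 3: stack=$ B e a a B E e  input=e a a e $  — match e
step 4: stack=$ B e a a B E  input=a a e $  — expand E → λ
step 5: stack=$ B e a a B  input=a a e $  — expand B → λ
Stack after step 5: $ B e a a (top = a).

a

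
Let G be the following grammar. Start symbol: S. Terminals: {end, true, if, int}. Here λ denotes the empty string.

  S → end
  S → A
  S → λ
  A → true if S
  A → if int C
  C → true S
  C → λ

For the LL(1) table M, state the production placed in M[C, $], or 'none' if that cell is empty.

FIRST(A): from A→true if S we get {true}; from A→if int C we get {if}. So FIRST(A) = {if, true}.
FIRST(C): from C→true S we get {true}; from C→λ we get {λ}. So FIRST(C) = {λ, true}.
FIRST(S): from S→end we get {end}; from S→A we get {if, true}; from S→λ we get {λ}. So FIRST(S) = {λ, end, if, true}.
FOLLOW(S) includes $ since S is the start symbol.
FOLLOW(A): in S→A, the suffix after A is empty, so FOLLOW(A) ⊇ FOLLOW(S) = {$}. Thus FOLLOW(A) = {$}.
FOLLOW(C): in A→if int C, the suffix after C is empty, so FOLLOW(C) ⊇ FOLLOW(A) = {$}. Thus FOLLOW(C) = {$}.
For C → true S: FIRST(true S) = {true}, so it goes in M[C, t] for t ∈ {true}.
For C → λ: FIRST(λ) = {λ}, so it goes in M[C, t] for t ∈ {}; since λ ∈ FIRST, also for every t ∈ FOLLOW(C) = {$}.

C → λ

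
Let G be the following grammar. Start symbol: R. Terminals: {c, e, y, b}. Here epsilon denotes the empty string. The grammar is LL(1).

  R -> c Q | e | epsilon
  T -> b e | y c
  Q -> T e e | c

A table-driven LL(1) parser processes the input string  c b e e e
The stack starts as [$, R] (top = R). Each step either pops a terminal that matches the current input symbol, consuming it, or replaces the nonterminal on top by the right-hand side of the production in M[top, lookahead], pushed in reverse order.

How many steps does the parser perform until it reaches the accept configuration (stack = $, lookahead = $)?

8

     Stack      Input        Action
  1  $ R        c b e e e $  expand R -> c Q
  2  $ Q c      c b e e e $  match c
  3  $ Q        b e e e $    expand Q -> T e e
  4  $ e e T    b e e e $    expand T -> b e
  5  $ e e e b  b e e e $    match b
  6  $ e e e    e e e $      match e
  7  $ e e      e e $        match e
  8  $ e        e $          match e
Accept reached after 8 steps.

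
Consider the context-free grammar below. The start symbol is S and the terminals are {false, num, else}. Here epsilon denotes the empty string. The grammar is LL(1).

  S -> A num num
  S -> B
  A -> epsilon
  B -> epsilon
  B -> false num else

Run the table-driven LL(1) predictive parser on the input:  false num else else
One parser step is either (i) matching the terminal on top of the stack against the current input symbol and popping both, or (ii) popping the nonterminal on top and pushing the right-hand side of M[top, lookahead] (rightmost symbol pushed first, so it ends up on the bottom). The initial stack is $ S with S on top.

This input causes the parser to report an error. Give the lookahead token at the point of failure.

else

step 1: stack=$ S  input=false num else else $  — expand S -> B
step 2: stack=$ B  input=false num else else $  — expand B -> false num else
step 3: stack=$ else num false  input=false num else else $  — match false
step 4: stack=$ else num  input=num else else $  — match num
step 5: stack=$ else  input=else else $  — match else
step 6: stack=$  input=else $  — error: stack empty but input remains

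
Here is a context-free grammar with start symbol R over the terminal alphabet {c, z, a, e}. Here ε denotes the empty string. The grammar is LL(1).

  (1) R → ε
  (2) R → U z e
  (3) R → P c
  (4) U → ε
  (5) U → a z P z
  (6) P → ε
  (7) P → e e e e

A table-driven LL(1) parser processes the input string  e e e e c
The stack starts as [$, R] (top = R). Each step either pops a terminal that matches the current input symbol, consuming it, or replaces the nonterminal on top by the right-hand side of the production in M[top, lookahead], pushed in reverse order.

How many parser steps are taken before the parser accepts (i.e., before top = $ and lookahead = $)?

7

step 1: stack=$ R  input=e e e e c $  — expand R → P c
step 2: stack=$ c P  input=e e e e c $  — expand P → e e e e
step 3: stack=$ c e e e e  input=e e e e c $  — match e
step 4: stack=$ c e e e  input=e e e c $  — match e
step 5: stack=$ c e e  input=e e c $  — match e
step 6: stack=$ c e  input=e c $  — match e
step 7: stack=$ c  input=c $  — match c
Accept reached after 7 steps.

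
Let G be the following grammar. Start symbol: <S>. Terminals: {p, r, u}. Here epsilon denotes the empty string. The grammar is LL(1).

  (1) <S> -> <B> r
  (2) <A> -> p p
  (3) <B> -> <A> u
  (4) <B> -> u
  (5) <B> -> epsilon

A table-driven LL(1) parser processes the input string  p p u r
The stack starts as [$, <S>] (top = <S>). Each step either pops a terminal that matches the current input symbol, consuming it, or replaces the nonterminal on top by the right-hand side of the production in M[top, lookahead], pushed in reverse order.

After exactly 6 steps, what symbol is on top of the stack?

r

step 1: stack=$ <S>  input=p p u r $  — expand <S> -> <B> r
step 2: stack=$ r <B>  input=p p u r $  — expand <B> -> <A> u
step 3: stack=$ r u <A>  input=p p u r $  — expand <A> -> p p
step 4: stack=$ r u p p  input=p p u r $  — match p
step 5: stack=$ r u p  input=p u r $  — match p
step 6: stack=$ r u  input=u r $  — match u
Stack after step 6: $ r (top = r).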